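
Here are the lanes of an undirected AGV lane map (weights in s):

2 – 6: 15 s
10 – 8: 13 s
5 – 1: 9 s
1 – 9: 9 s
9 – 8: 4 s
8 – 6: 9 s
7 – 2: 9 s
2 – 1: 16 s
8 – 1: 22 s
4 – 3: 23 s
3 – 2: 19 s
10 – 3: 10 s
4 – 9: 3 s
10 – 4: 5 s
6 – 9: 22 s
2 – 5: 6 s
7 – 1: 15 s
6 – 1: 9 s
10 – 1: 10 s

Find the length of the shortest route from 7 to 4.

27 s

Shortest distances from 7:
7: 0
2: 9  (via 7)
1: 15  (via 7)
5: 15  (via 2)
6: 24  (via 2)
9: 24  (via 1)
10: 25  (via 1)
4: 27  (via 9)
Shortest route: 7 → 1 → 9 → 4 = 27 s.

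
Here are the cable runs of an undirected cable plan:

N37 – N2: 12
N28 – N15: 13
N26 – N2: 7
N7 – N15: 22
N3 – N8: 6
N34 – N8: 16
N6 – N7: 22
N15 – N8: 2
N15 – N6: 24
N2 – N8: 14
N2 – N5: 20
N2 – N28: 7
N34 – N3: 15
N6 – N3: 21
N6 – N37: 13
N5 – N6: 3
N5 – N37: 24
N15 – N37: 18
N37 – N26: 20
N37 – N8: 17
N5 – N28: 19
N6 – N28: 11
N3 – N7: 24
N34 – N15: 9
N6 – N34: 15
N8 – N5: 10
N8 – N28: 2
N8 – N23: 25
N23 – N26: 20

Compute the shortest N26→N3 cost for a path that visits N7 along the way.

Best N26 to N7: N26–N2–N28–N8–N15–N7 costing 40
Shortest N7→N3: N7–N3 = 24
Total via N7: 40 + 24 = 64.

64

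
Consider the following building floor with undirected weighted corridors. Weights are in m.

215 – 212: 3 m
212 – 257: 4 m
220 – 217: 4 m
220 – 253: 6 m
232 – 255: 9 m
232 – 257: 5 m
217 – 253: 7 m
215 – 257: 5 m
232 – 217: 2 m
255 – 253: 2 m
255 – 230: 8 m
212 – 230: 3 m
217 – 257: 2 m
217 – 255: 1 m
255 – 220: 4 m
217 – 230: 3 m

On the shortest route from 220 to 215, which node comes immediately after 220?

Enumerating some paths:
220 - 217 - 230 - 212 - 215: 4+3+3+3 = 13
220 - 217 - 257 - 215: 4+2+5 = 11
220 - 255 - 217 - 257 - 215: 4+1+2+5 = 12
Cheapest is 220 - 217 - 257 - 215 at 11 m.
So from 220 the first move is to 217.

217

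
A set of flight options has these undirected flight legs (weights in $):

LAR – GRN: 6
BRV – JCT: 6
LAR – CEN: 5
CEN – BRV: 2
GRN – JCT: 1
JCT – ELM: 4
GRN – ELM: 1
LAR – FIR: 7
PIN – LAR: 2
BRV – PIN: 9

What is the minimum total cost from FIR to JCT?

Running Dijkstra from FIR:
FIR: 0
LAR: 7  (via FIR)
PIN: 9  (via LAR)
CEN: 12  (via LAR)
GRN: 13  (via LAR)
JCT: 14  (via GRN)
Shortest route: FIR–LAR–GRN–JCT = $14.

$14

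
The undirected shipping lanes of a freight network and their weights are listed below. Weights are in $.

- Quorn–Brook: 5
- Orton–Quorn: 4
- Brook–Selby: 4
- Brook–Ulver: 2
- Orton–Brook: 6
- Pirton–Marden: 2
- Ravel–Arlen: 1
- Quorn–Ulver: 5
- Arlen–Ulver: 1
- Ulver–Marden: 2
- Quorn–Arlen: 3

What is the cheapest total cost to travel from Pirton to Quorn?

Enumerating some paths:
Pirton–Marden–Ulver–Brook–Quorn: 2+2+2+5 = 11
Pirton–Marden–Ulver–Arlen–Quorn: 2+2+1+3 = 8
Pirton–Marden–Ulver–Quorn: 2+2+5 = 9
Cheapest is Pirton–Marden–Ulver–Arlen–Quorn at $8.

$8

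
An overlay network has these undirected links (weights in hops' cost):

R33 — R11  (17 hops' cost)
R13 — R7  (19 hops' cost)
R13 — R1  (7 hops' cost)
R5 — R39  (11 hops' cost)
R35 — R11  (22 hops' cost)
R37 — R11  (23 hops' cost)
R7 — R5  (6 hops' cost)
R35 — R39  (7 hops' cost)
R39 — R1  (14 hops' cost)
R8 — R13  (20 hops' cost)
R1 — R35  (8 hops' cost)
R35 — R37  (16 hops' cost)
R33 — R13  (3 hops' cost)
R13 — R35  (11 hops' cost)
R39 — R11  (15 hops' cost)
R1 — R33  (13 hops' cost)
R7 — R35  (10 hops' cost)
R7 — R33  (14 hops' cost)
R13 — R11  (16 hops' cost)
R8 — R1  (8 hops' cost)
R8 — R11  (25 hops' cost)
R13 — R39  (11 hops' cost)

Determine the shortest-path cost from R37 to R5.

Shortest distances from R37:
R37: 0
R35: 16  (via R37)
R11: 23  (via R37)
R39: 23  (via R35)
R1: 24  (via R35)
R7: 26  (via R35)
R13: 27  (via R35)
R33: 30  (via R13)
R8: 32  (via R1)
R5: 32  (via R7)
Shortest route: R37–R35–R7–R5 = 32 hops' cost.

32 hops' cost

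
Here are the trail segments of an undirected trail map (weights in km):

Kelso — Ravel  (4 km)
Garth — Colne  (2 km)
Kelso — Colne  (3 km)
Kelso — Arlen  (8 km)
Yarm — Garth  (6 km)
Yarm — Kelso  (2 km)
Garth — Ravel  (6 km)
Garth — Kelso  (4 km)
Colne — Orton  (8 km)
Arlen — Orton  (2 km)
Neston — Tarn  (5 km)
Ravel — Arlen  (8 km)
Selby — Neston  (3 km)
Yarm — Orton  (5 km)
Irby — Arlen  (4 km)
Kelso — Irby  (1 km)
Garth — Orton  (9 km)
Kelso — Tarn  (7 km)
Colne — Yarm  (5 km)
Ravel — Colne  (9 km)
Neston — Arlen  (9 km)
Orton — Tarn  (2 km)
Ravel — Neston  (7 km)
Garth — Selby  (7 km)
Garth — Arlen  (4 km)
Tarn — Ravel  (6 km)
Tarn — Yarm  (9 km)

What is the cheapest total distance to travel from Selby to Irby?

12 km

Enumerating some paths:
Selby - Garth - Kelso - Irby: 7+4+1 = 12
Selby - Neston - Ravel - Kelso - Irby: 3+7+4+1 = 15
Selby - Garth - Arlen - Irby: 7+4+4 = 15
Selby - Garth - Colne - Kelso - Irby: 7+2+3+1 = 13
The minimum is 12 km via Selby - Garth - Kelso - Irby.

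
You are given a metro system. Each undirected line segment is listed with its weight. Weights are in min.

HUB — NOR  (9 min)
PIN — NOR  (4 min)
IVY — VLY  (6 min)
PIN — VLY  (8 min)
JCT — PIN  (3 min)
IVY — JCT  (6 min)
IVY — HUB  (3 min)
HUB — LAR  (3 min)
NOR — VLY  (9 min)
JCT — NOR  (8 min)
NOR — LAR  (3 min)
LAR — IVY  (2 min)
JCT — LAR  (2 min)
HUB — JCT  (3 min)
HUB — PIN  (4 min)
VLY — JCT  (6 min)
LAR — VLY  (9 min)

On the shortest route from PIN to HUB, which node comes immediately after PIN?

Enumerating some paths:
PIN - HUB: 4 = 4
PIN - JCT - LAR - HUB: 3+2+3 = 8
PIN - JCT - HUB: 3+3 = 6
PIN - NOR - LAR - HUB: 4+3+3 = 10
The minimum is 4 min via PIN - HUB.
So from PIN the first move is to HUB.

HUB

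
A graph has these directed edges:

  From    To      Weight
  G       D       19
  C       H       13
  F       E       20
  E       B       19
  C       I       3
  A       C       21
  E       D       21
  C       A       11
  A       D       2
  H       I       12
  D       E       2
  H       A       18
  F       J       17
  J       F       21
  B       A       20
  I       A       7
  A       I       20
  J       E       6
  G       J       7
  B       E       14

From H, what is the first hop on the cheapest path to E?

A

Enumerating some paths:
H - I - A - D - E: 12+7+2+2 = 23
H - A - D - E: 18+2+2 = 22
The minimum is 22 via H - A - D - E.
So from H the first move is to A.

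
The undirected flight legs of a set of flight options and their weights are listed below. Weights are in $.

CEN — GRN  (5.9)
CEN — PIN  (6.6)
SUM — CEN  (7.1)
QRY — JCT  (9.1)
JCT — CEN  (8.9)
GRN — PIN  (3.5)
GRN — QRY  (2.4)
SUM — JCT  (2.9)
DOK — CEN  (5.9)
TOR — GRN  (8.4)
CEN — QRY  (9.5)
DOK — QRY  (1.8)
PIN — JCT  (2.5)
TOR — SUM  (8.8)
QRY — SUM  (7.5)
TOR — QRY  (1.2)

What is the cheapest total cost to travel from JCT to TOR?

$9.6

Candidate routes:
JCT → QRY → TOR: 9.1+1.2 = 10.3
JCT → SUM → QRY → TOR: 2.9+7.5+1.2 = 11.6
JCT → PIN → GRN → QRY → TOR: 2.5+3.5+2.4+1.2 = 9.6
The minimum is $9.6 via JCT → PIN → GRN → QRY → TOR.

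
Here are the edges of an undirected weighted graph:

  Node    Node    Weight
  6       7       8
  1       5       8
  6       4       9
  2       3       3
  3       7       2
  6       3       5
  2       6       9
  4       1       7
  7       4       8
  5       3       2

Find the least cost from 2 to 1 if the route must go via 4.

Shortest 2→4: 2–3–7–4 = 13
Shortest 4→1: 4–1 = 7
Total via 4: 13 + 7 = 20.

20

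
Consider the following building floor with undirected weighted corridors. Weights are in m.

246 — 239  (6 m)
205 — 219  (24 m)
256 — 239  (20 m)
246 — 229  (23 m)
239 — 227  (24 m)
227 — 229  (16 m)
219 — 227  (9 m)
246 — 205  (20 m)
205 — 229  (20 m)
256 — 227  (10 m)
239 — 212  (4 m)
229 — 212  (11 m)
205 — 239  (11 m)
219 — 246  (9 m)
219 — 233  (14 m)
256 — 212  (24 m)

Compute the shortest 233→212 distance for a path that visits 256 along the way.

Best 233 to 256: 233–219–227–256 costing 33
Shortest 256→212: 256–212 = 24
Total via 256: 33 + 24 = 57 m.

57 m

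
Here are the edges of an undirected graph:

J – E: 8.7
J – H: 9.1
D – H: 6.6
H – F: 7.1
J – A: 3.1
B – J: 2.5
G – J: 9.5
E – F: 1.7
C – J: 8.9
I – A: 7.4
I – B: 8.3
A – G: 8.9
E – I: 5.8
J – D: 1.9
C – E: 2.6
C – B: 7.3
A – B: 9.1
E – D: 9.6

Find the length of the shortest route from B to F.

11.6

Shortest distances from B:
B: 0
J: 2.5  (via B)
D: 4.4  (via J)
A: 5.6  (via J)
C: 7.3  (via B)
I: 8.3  (via B)
E: 9.9  (via C)
H: 11  (via D)
F: 11.6  (via E)
Shortest route: B–C–E–F = 11.6.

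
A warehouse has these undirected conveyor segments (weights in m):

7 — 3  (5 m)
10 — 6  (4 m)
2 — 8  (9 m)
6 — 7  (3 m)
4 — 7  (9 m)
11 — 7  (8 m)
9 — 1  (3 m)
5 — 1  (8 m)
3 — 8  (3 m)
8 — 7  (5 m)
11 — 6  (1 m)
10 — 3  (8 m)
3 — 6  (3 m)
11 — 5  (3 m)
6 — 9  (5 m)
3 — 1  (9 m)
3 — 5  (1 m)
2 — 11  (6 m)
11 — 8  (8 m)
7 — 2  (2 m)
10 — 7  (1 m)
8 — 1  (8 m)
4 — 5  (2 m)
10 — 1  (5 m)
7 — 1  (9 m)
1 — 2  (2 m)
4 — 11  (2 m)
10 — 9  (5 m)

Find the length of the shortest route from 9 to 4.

Candidate routes:
9 → 6 → 11 → 5 → 4: 5+1+3+2 = 11
9 → 6 → 11 → 4: 5+1+2 = 8
The minimum is 8 m via 9 → 6 → 11 → 4.

8 m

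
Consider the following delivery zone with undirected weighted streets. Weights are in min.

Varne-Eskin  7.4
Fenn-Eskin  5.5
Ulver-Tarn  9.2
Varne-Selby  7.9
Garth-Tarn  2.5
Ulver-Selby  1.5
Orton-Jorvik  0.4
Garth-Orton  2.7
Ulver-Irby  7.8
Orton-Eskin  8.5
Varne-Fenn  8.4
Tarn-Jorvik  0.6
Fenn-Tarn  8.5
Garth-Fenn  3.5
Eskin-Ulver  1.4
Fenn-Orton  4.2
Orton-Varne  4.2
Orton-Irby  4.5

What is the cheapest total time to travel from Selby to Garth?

11.9 min

Compare a few routes:
Selby–Ulver–Tarn–Garth: 1.5+9.2+2.5 = 13.2
Selby–Ulver–Eskin–Orton–Garth: 1.5+1.4+8.5+2.7 = 14.1
Selby–Ulver–Eskin–Fenn–Garth: 1.5+1.4+5.5+3.5 = 11.9
The minimum is 11.9 min via Selby–Ulver–Eskin–Fenn–Garth.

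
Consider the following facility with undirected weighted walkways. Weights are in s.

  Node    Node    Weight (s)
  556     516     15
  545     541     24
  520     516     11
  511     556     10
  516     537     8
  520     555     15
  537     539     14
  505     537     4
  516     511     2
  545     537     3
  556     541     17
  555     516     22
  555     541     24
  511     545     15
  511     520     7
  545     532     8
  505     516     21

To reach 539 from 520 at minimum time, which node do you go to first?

Candidate routes:
520–516–537–539: 11+8+14 = 33
520–511–516–537–539: 7+2+8+14 = 31
Cheapest is 520–511–516–537–539 at 31 s.
So from 520 the first move is to 511.

511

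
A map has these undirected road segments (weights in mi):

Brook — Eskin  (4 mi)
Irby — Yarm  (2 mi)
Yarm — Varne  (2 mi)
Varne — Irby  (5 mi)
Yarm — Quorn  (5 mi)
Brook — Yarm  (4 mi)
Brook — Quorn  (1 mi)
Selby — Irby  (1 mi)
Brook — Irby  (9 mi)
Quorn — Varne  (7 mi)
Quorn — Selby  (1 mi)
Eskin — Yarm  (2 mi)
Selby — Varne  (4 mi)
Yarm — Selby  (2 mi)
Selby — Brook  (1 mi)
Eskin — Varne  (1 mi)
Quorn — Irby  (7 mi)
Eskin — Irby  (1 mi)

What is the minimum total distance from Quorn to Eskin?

3 mi

Enumerating some paths:
Quorn - Brook - Selby - Irby - Eskin: 1+1+1+1 = 4
Quorn - Selby - Irby - Eskin: 1+1+1 = 3
Cheapest is Quorn - Selby - Irby - Eskin at 3 mi.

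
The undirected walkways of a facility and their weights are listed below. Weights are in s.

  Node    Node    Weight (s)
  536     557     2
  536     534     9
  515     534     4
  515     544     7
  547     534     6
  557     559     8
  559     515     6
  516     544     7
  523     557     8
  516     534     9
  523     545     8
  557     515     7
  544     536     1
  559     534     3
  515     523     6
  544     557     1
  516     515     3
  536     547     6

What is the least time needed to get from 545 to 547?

24 s

Running Dijkstra from 545:
545: 0
523: 8  (via 545)
515: 14  (via 523)
557: 16  (via 523)
516: 17  (via 515)
544: 17  (via 557)
534: 18  (via 515)
536: 18  (via 557)
559: 20  (via 515)
547: 24  (via 534)
Shortest route: 545–523–515–534–547 = 24 s.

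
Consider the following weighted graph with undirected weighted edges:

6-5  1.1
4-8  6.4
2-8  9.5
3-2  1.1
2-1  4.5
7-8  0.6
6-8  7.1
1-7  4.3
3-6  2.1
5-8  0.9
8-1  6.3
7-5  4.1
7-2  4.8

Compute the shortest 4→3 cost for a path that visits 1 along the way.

Shortest 4→1: 4 → 8 → 7 → 1 = 11.3
Shortest 1→3: 1 → 2 → 3 = 5.6
Total via 1: 11.3 + 5.6 = 16.9.

16.9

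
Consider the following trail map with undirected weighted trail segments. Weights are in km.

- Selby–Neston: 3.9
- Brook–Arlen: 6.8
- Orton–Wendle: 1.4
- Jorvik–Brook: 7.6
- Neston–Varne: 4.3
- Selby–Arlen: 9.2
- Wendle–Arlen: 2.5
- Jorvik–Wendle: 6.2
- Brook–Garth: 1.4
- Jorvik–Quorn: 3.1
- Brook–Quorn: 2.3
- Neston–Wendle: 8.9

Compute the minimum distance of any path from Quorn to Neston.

18.2 km

Shortest distances from Quorn:
Quorn: 0
Brook: 2.3  (via Quorn)
Jorvik: 3.1  (via Quorn)
Garth: 3.7  (via Brook)
Arlen: 9.1  (via Brook)
Wendle: 9.3  (via Jorvik)
Orton: 10.7  (via Wendle)
Neston: 18.2  (via Wendle)
Shortest route: Quorn → Jorvik → Wendle → Neston = 18.2 km.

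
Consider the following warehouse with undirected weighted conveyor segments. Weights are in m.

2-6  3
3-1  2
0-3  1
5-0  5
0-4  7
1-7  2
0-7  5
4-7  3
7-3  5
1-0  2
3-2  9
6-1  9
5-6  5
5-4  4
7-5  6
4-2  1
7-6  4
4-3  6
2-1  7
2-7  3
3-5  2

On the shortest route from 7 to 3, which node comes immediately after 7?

Enumerating some paths:
7–1–3: 2+2 = 4
7–3: 5 = 5
7–1–0–3: 2+2+1 = 5
Cheapest is 7–1–3 at 4 m.
So from 7 the first move is to 1.

1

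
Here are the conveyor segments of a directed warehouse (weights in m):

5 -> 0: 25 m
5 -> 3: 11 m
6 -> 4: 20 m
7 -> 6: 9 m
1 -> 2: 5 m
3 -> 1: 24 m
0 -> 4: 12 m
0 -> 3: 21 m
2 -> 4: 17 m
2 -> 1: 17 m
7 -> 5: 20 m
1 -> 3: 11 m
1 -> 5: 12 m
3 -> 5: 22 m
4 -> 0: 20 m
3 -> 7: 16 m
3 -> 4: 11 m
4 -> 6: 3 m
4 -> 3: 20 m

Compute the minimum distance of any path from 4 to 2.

Compare a few routes:
4 - 0 - 3 - 1 - 2: 20+21+24+5 = 70
4 - 3 - 1 - 2: 20+24+5 = 49
The minimum is 49 m via 4 - 3 - 1 - 2.

49 m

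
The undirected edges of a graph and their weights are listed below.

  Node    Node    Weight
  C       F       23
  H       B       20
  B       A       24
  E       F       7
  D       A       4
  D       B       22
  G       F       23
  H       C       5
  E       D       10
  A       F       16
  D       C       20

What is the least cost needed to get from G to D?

Compare a few routes:
G → F → C → D: 23+23+20 = 66
G → F → A → D: 23+16+4 = 43
G → F → E → D: 23+7+10 = 40
G → F → A → B → D: 23+16+24+22 = 85
Cheapest is G → F → E → D at 40.

40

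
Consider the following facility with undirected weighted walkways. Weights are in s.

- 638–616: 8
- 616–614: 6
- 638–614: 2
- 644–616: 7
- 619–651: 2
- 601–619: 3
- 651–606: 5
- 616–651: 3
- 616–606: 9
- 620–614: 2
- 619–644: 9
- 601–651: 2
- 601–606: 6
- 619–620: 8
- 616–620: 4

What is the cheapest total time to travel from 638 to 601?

Settle nodes by increasing distance from 638:
638: 0
614: 2  (via 638)
620: 4  (via 614)
616: 8  (via 638)
651: 11  (via 616)
619: 12  (via 620)
601: 13  (via 651)
Shortest route: 638–616–651–601 = 13 s.

13 s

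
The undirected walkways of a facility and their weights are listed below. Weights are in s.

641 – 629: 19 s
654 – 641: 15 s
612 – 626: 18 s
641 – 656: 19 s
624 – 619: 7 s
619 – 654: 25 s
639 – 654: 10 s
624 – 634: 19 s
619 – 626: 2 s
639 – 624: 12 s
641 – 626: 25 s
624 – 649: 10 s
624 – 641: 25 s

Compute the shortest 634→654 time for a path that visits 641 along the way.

59 s

Best 634 to 641: 634 → 624 → 641 costing 44
Best 641 to 654: 641 → 654 costing 15
Total via 641: 44 + 15 = 59 s.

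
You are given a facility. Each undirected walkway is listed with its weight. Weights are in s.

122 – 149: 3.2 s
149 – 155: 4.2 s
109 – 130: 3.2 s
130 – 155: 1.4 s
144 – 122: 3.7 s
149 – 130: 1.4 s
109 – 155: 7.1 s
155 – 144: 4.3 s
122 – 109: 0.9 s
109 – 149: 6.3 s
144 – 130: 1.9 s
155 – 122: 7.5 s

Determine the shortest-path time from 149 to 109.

4.1 s

Running Dijkstra from 149:
149: 0
130: 1.4  (via 149)
155: 2.8  (via 130)
122: 3.2  (via 149)
144: 3.3  (via 130)
109: 4.1  (via 122)
Shortest route: 149 → 122 → 109 = 4.1 s.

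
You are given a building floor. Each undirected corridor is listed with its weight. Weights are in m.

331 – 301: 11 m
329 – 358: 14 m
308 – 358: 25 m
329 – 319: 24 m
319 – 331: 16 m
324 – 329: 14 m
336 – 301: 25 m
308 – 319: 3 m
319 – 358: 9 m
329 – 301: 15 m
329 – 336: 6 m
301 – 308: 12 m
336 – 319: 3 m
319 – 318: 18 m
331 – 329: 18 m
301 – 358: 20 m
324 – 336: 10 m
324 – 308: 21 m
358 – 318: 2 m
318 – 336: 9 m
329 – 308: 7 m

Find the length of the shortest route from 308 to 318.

Enumerating some paths:
308–319–358–318: 3+9+2 = 14
308–319–336–318: 3+3+9 = 15
Cheapest is 308–319–358–318 at 14 m.

14 m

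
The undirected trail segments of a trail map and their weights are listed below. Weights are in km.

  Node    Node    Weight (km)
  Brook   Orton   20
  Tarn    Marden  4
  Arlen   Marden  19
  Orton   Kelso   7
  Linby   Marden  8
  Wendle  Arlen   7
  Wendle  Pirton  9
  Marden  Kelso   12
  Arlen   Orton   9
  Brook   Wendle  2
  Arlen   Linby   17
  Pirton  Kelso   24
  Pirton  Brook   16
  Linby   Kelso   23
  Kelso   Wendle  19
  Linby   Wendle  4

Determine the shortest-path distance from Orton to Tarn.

23 km

Candidate routes:
Orton–Arlen–Marden–Tarn: 9+19+4 = 32
Orton–Arlen–Wendle–Linby–Marden–Tarn: 9+7+4+8+4 = 32
Orton–Kelso–Marden–Tarn: 7+12+4 = 23
Orton–Brook–Wendle–Linby–Marden–Tarn: 20+2+4+8+4 = 38
The minimum is 23 km via Orton–Kelso–Marden–Tarn.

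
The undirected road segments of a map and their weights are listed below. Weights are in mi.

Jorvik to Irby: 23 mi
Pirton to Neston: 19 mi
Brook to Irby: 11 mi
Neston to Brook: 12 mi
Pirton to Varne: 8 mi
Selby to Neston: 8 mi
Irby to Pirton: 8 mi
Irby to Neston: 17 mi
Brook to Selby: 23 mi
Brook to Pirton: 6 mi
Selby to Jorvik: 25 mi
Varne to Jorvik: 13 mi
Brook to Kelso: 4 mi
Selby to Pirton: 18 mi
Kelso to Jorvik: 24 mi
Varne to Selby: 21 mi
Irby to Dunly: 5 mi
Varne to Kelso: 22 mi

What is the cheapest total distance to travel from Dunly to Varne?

Enumerating some paths:
Dunly–Irby–Pirton–Varne: 5+8+8 = 21
Dunly–Irby–Brook–Pirton–Varne: 5+11+6+8 = 30
Dunly–Irby–Jorvik–Varne: 5+23+13 = 41
Cheapest is Dunly–Irby–Pirton–Varne at 21 mi.

21 mi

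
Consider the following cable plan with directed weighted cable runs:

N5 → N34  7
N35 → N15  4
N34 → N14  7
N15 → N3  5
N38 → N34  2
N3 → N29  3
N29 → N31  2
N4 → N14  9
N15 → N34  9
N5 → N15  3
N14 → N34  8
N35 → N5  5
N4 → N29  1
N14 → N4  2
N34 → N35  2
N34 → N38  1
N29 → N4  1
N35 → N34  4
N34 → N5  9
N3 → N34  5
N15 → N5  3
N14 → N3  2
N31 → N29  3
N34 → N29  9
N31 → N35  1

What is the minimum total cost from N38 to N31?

13

Running Dijkstra from N38:
N38: 0
N34: 2  (via N38)
N35: 4  (via N34)
N15: 8  (via N35)
N5: 9  (via N35)
N14: 9  (via N34)
N4: 11  (via N14)
N3: 11  (via N14)
N29: 11  (via N34)
N31: 13  (via N29)
Shortest route: N38 → N34 → N29 → N31 = 13.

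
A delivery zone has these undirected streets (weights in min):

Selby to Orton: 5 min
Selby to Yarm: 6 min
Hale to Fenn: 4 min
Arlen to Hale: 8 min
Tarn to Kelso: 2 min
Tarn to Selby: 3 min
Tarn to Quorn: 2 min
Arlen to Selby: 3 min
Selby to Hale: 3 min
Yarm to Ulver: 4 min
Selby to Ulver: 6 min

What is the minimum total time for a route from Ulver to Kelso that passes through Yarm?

Shortest Ulver→Yarm: Ulver → Yarm = 4
Shortest Yarm→Kelso: Yarm → Selby → Tarn → Kelso = 11
Total via Yarm: 4 + 11 = 15 min.

15 min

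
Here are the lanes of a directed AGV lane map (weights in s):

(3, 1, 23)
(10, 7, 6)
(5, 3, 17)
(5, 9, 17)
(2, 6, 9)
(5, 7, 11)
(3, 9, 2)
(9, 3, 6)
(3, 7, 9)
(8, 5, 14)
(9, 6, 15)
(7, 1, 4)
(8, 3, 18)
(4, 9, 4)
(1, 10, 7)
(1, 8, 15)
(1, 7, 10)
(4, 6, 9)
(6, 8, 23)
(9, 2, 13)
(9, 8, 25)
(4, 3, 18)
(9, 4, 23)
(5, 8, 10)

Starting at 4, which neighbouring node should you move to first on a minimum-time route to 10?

9

Enumerating some paths:
4–3–7–1–10: 18+9+4+7 = 38
4–9–3–7–1–10: 4+6+9+4+7 = 30
4–9–3–1–10: 4+6+23+7 = 40
Cheapest is 4–9–3–7–1–10 at 30 s.
So from 4 the first move is to 9.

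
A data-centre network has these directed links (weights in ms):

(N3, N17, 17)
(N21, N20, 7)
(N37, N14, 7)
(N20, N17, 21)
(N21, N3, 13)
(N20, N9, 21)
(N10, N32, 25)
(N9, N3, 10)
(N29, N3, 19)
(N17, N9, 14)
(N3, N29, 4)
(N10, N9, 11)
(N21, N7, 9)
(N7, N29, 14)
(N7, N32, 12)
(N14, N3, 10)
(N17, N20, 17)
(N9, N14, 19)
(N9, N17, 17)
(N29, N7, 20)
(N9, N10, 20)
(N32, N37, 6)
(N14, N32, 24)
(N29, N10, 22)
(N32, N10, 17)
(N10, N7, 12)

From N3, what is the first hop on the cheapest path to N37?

Compare a few routes:
N3–N29–N10–N7–N32–N37: 4+22+12+12+6 = 56
N3–N29–N7–N32–N37: 4+20+12+6 = 42
N3–N29–N10–N32–N37: 4+22+25+6 = 57
The minimum is 42 ms via N3–N29–N7–N32–N37.
So from N3 the first move is to N29.

N29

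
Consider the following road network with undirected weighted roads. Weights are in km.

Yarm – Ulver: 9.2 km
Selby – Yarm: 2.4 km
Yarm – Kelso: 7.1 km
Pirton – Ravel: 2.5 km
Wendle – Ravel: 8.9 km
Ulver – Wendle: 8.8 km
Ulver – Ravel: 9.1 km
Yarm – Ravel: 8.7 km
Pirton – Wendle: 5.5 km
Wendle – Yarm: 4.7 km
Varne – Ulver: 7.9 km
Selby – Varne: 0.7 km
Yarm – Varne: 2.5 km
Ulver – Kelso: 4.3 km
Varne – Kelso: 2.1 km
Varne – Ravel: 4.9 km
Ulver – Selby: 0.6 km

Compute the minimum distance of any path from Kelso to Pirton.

9.5 km

Running Dijkstra from Kelso:
Kelso: 0
Varne: 2.1  (via Kelso)
Selby: 2.8  (via Varne)
Ulver: 3.4  (via Selby)
Yarm: 4.6  (via Varne)
Ravel: 7  (via Varne)
Wendle: 9.3  (via Yarm)
Pirton: 9.5  (via Ravel)
Shortest route: Kelso–Varne–Ravel–Pirton = 9.5 km.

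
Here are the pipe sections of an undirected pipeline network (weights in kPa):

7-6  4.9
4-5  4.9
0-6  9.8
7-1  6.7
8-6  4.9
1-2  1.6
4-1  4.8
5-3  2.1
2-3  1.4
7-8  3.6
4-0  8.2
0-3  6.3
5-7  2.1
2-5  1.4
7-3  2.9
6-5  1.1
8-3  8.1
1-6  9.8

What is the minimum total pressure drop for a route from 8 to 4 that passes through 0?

Best 8 to 0: 8 → 7 → 3 → 0 costing 12.8
Best 0 to 4: 0 → 4 costing 8.2
Total via 0: 12.8 + 8.2 = 21 kPa.

21 kPa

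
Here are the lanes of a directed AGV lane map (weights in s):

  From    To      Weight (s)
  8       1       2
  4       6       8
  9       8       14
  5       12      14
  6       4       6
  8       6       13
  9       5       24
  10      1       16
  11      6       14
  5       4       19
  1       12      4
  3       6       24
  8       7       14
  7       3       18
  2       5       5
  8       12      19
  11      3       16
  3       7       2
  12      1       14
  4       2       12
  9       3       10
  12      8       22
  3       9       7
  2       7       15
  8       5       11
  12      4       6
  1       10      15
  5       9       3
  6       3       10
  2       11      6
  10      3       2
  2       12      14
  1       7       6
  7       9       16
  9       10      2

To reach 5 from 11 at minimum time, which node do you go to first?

6

Candidate routes:
11 - 6 - 4 - 2 - 5: 14+6+12+5 = 37
11 - 3 - 9 - 5: 16+7+24 = 47
The minimum is 37 s via 11 - 6 - 4 - 2 - 5.
So from 11 the first move is to 6.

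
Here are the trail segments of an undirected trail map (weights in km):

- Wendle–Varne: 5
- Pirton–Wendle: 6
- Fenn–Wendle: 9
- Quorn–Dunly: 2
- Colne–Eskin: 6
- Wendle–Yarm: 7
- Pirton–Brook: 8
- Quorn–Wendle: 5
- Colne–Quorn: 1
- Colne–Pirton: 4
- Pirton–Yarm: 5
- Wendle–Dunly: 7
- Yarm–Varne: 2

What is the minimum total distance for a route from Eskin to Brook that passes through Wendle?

Best Eskin to Wendle: Eskin–Colne–Quorn–Wendle costing 12
Shortest Wendle→Brook: Wendle–Pirton–Brook = 14
Total via Wendle: 12 + 14 = 26 km.

26 km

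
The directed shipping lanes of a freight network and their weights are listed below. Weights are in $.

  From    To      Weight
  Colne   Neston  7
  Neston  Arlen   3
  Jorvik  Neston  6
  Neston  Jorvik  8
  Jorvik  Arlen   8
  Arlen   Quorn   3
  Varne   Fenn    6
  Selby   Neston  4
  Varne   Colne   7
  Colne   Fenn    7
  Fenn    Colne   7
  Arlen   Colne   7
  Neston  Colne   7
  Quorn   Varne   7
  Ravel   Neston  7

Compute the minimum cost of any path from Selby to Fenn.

$18

Settle nodes by increasing distance from Selby:
Selby: 0
Neston: 4  (via Selby)
Arlen: 7  (via Neston)
Quorn: 10  (via Arlen)
Colne: 11  (via Neston)
Jorvik: 12  (via Neston)
Varne: 17  (via Quorn)
Fenn: 18  (via Colne)
Shortest route: Selby–Neston–Colne–Fenn = $18.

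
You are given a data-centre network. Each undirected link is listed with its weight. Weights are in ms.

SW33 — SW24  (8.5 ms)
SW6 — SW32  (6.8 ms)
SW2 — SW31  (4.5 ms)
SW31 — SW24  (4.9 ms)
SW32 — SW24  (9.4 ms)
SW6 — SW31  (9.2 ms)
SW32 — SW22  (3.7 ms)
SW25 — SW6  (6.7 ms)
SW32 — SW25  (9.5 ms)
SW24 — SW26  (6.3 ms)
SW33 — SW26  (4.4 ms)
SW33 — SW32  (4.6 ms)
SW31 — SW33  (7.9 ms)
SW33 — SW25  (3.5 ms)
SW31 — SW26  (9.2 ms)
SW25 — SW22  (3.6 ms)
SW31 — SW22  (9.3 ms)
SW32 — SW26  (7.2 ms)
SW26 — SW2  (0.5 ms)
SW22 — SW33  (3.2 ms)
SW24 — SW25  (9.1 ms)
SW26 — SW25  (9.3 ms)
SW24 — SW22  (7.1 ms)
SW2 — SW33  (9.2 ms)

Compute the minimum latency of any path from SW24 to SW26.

Candidate routes:
SW24 - SW31 - SW2 - SW26: 4.9+4.5+0.5 = 9.9
SW24 - SW26: 6.3 = 6.3
The minimum is 6.3 ms via SW24 - SW26.

6.3 ms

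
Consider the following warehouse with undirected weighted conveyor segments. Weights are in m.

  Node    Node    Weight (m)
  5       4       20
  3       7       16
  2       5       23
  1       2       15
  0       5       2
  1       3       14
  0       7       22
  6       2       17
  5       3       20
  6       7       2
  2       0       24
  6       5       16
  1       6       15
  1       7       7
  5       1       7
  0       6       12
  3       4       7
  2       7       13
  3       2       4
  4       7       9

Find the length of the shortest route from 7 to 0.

14 m

Running Dijkstra from 7:
7: 0
6: 2  (via 7)
1: 7  (via 7)
4: 9  (via 7)
2: 13  (via 7)
0: 14  (via 6)
Shortest route: 7–6–0 = 14 m.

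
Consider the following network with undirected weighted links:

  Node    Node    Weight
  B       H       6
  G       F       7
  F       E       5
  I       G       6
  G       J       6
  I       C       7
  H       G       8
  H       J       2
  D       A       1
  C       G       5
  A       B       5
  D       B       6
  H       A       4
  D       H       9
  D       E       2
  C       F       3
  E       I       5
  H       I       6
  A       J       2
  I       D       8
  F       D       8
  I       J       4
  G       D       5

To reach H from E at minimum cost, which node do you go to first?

Enumerating some paths:
E → I → J → H: 5+4+2 = 11
E → D → A → H: 2+1+4 = 7
E → I → H: 5+6 = 11
E → D → H: 2+9 = 11
The minimum is 7 via E → D → A → H.
So from E the first move is to D.

D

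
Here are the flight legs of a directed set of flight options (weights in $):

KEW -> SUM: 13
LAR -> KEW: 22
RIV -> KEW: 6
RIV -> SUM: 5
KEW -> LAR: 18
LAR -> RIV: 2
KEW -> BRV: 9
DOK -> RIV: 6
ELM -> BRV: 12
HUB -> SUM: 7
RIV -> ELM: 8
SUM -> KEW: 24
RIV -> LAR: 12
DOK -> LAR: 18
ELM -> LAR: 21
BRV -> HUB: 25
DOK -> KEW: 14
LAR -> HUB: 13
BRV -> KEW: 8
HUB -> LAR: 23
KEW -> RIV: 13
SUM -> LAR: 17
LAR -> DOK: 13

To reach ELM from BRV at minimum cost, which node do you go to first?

KEW

Candidate routes:
BRV–KEW–RIV–ELM: 8+13+8 = 29
BRV–KEW–LAR–RIV–ELM: 8+18+2+8 = 36
BRV–KEW–SUM–LAR–RIV–ELM: 8+13+17+2+8 = 48
The minimum is $29 via BRV–KEW–RIV–ELM.
So from BRV the first move is to KEW.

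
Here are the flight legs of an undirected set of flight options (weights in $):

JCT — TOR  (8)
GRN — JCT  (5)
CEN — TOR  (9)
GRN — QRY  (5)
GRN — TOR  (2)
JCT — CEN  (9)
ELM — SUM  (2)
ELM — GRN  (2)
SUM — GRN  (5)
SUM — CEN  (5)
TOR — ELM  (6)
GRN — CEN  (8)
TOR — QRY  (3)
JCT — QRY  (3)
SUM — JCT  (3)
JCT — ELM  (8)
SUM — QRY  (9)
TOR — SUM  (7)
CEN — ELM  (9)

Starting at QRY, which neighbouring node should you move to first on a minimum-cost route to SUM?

Candidate routes:
QRY–TOR–GRN–ELM–SUM: 3+2+2+2 = 9
QRY–JCT–SUM: 3+3 = 6
Cheapest is QRY–JCT–SUM at $6.
So from QRY the first move is to JCT.

JCT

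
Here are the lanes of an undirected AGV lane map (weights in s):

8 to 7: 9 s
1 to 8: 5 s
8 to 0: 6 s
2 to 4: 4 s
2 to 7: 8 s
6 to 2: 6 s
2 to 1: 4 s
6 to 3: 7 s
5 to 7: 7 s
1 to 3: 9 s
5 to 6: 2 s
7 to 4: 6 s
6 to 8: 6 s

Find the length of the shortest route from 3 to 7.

Compare a few routes:
3–6–5–7: 7+2+7 = 16
3–6–2–7: 7+6+8 = 21
3–1–2–7: 9+4+8 = 21
Cheapest is 3–6–5–7 at 16 s.

16 s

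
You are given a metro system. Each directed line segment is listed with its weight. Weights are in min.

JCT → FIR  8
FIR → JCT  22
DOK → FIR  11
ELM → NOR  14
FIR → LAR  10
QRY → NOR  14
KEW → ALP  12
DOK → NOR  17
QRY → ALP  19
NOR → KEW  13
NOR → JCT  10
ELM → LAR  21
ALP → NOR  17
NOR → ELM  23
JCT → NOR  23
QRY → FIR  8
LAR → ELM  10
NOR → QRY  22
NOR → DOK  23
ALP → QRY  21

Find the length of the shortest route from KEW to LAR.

Candidate routes:
KEW–ALP–NOR–JCT–FIR–LAR: 12+17+10+8+10 = 57
KEW–ALP–QRY–FIR–LAR: 12+21+8+10 = 51
Cheapest is KEW–ALP–QRY–FIR–LAR at 51 min.

51 min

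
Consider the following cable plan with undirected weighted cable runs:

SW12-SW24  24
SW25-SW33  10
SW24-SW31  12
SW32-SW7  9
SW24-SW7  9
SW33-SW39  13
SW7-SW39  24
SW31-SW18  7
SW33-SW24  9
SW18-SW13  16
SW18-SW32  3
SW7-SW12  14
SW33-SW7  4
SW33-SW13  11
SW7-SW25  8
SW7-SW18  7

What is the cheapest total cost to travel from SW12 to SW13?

29

Compare a few routes:
SW12 - SW7 - SW33 - SW13: 14+4+11 = 29
SW12 - SW7 - SW32 - SW18 - SW13: 14+9+3+16 = 42
SW12 - SW7 - SW24 - SW33 - SW13: 14+9+9+11 = 43
SW12 - SW7 - SW18 - SW13: 14+7+16 = 37
Cheapest is SW12 - SW7 - SW33 - SW13 at 29.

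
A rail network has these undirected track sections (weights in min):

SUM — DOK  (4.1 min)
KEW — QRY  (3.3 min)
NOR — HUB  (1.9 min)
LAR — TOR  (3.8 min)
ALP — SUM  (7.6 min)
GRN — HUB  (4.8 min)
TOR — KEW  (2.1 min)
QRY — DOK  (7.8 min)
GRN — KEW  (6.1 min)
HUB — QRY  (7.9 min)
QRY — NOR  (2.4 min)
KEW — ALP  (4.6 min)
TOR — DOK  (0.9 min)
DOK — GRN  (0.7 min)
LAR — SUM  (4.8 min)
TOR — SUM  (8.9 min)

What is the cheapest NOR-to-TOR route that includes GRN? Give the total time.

8.3 min

Shortest NOR→GRN: NOR–HUB–GRN = 6.7
Best GRN to TOR: GRN–DOK–TOR costing 1.6
Total via GRN: 6.7 + 1.6 = 8.3 min.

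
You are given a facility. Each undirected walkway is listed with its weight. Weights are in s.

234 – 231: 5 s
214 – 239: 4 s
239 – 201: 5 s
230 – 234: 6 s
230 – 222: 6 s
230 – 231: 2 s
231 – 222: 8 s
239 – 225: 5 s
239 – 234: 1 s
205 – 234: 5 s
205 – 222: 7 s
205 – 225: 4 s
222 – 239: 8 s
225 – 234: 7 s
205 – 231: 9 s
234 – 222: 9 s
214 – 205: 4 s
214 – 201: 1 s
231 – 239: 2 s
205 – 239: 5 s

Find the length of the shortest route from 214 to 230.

Running Dijkstra from 214:
214: 0
201: 1  (via 214)
205: 4  (via 214)
239: 4  (via 214)
234: 5  (via 239)
231: 6  (via 239)
230: 8  (via 231)
Shortest route: 214 → 239 → 231 → 230 = 8 s.

8 s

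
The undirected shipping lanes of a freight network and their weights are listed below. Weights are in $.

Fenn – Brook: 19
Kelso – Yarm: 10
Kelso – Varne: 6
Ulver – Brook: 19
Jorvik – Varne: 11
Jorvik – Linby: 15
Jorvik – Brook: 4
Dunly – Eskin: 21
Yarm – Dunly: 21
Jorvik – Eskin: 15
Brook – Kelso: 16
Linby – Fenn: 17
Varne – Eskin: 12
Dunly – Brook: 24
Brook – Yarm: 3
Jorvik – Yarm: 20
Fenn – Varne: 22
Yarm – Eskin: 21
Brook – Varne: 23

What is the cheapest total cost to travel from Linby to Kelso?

Settle nodes by increasing distance from Linby:
Linby: 0
Jorvik: 15  (via Linby)
Fenn: 17  (via Linby)
Brook: 19  (via Jorvik)
Yarm: 22  (via Brook)
Varne: 26  (via Jorvik)
Eskin: 30  (via Jorvik)
Kelso: 32  (via Yarm)
Shortest route: Linby → Jorvik → Brook → Yarm → Kelso = $32.

$32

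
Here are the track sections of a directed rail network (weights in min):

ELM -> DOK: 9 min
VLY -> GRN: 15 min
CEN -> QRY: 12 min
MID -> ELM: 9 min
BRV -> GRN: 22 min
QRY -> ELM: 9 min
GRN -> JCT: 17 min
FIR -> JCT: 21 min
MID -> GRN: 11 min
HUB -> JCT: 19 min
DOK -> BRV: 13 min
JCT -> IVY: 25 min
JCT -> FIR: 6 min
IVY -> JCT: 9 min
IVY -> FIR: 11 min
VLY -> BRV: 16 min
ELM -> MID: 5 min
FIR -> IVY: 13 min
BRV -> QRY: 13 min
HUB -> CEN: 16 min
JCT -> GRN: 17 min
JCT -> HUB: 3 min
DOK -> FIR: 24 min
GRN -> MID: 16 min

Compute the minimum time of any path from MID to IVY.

Candidate routes:
MID - ELM - DOK - FIR - IVY: 9+9+24+13 = 55
MID - ELM - DOK - FIR - JCT - IVY: 9+9+24+21+25 = 88
MID - GRN - JCT - IVY: 11+17+25 = 53
MID - GRN - JCT - FIR - IVY: 11+17+6+13 = 47
Cheapest is MID - GRN - JCT - FIR - IVY at 47 min.

47 min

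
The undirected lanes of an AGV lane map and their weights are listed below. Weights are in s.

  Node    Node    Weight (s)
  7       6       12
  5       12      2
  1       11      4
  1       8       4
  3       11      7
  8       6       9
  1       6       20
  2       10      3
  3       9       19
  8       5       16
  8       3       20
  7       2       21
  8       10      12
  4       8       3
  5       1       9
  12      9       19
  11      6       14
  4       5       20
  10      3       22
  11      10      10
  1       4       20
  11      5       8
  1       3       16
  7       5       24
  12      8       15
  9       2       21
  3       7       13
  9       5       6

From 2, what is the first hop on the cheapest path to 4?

10

Candidate routes:
2 → 10 → 8 → 4: 3+12+3 = 18
2 → 10 → 11 → 1 → 8 → 4: 3+10+4+4+3 = 24
Cheapest is 2 → 10 → 8 → 4 at 18 s.
So from 2 the first move is to 10.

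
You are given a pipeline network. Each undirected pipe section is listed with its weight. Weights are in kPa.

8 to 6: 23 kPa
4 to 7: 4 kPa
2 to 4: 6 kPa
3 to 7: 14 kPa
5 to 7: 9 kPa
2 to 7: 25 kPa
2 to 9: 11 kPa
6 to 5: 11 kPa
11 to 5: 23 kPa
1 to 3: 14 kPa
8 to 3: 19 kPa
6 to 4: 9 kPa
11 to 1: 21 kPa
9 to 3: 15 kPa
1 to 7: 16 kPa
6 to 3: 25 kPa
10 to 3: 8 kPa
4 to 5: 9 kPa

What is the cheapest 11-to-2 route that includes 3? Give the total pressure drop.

Shortest 11→3: 11 → 1 → 3 = 35
Shortest 3→2: 3 → 7 → 4 → 2 = 24
Total via 3: 35 + 24 = 59 kPa.

59 kPa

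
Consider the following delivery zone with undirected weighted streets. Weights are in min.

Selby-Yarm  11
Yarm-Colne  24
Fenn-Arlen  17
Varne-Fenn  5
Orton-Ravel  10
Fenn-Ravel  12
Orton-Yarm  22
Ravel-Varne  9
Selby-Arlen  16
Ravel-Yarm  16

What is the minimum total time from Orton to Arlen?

39 min

Settle nodes by increasing distance from Orton:
Orton: 0
Ravel: 10  (via Orton)
Varne: 19  (via Ravel)
Fenn: 22  (via Ravel)
Yarm: 22  (via Orton)
Selby: 33  (via Yarm)
Arlen: 39  (via Fenn)
Shortest route: Orton → Ravel → Fenn → Arlen = 39 min.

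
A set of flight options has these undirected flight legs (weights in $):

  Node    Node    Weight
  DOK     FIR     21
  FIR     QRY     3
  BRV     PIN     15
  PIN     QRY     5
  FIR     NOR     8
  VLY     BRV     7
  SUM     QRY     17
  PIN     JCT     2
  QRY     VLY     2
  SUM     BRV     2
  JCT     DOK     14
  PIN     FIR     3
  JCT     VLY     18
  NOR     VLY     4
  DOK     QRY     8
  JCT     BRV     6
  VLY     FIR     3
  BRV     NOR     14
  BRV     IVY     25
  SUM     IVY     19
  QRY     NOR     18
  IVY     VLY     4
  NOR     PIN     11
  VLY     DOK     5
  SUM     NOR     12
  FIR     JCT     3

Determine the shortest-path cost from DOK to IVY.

$9

Candidate routes:
DOK → VLY → IVY: 5+4 = 9
DOK → QRY → VLY → IVY: 8+2+4 = 14
DOK → QRY → FIR → VLY → IVY: 8+3+3+4 = 18
The minimum is $9 via DOK → VLY → IVY.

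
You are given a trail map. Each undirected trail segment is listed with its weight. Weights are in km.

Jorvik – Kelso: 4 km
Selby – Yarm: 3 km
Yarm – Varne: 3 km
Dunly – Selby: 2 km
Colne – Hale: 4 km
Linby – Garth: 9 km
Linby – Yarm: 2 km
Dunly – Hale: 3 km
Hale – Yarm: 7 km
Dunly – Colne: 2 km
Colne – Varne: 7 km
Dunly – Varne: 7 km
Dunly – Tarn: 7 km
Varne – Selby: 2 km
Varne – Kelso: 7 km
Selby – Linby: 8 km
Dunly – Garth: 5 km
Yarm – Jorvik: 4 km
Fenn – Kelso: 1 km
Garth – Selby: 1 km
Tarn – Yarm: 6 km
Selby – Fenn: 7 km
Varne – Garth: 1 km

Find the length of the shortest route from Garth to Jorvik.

8 km

Running Dijkstra from Garth:
Garth: 0
Varne: 1  (via Garth)
Selby: 1  (via Garth)
Dunly: 3  (via Selby)
Yarm: 4  (via Varne)
Colne: 5  (via Dunly)
Linby: 6  (via Yarm)
Hale: 6  (via Dunly)
Kelso: 8  (via Varne)
Jorvik: 8  (via Yarm)
Shortest route: Garth–Varne–Yarm–Jorvik = 8 km.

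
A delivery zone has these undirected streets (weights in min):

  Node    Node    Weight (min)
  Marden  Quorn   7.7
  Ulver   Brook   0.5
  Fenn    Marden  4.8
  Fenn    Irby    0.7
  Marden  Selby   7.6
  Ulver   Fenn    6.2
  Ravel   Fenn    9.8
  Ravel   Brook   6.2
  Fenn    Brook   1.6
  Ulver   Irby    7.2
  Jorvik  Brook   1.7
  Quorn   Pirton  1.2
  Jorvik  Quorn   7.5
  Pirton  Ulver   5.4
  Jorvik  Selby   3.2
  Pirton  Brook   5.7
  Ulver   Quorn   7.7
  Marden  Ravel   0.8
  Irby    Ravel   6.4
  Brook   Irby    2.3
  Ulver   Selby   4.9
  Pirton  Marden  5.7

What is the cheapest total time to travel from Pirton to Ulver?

Shortest distances from Pirton:
Pirton: 0
Quorn: 1.2  (via Pirton)
Ulver: 5.4  (via Pirton)
Shortest route: Pirton → Ulver = 5.4 min.

5.4 min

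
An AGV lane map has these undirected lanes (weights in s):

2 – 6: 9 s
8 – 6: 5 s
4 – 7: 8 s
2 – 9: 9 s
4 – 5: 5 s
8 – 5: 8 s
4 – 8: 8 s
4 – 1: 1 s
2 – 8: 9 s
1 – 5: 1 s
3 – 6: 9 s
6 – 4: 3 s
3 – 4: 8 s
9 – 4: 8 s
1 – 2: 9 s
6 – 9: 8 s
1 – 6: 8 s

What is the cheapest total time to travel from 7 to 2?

18 s

Candidate routes:
7–4–1–2: 8+1+9 = 18
7–4–6–2: 8+3+9 = 20
7–4–5–1–2: 8+5+1+9 = 23
The minimum is 18 s via 7–4–1–2.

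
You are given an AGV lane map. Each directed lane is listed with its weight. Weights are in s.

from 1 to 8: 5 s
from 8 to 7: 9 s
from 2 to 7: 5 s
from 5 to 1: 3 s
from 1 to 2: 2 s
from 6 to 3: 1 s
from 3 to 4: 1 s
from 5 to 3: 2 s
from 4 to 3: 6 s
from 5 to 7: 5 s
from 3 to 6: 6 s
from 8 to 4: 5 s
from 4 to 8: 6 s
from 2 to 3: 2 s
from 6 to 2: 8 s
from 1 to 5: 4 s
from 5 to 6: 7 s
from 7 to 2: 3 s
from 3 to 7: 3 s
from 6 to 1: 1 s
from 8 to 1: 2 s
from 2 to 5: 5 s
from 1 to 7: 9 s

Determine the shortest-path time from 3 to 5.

11 s

Settle nodes by increasing distance from 3:
3: 0
4: 1  (via 3)
7: 3  (via 3)
2: 6  (via 7)
6: 6  (via 3)
1: 7  (via 6)
8: 7  (via 4)
5: 11  (via 2)
Shortest route: 3–7–2–5 = 11 s.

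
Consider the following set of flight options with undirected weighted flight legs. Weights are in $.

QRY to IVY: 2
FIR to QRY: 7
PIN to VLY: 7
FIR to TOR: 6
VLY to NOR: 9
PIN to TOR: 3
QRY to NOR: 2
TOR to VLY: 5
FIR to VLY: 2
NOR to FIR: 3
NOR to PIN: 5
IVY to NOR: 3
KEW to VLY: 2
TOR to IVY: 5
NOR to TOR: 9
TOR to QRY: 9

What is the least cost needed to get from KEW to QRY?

Running Dijkstra from KEW:
KEW: 0
VLY: 2  (via KEW)
FIR: 4  (via VLY)
TOR: 7  (via VLY)
NOR: 7  (via FIR)
PIN: 9  (via VLY)
QRY: 9  (via NOR)
Shortest route: KEW → VLY → FIR → NOR → QRY = $9.

$9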